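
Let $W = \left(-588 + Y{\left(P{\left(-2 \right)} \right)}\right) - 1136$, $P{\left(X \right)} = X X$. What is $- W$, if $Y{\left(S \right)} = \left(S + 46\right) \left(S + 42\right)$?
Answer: $-576$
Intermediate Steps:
$P{\left(X \right)} = X^{2}$
$Y{\left(S \right)} = \left(42 + S\right) \left(46 + S\right)$ ($Y{\left(S \right)} = \left(46 + S\right) \left(42 + S\right) = \left(42 + S\right) \left(46 + S\right)$)
$W = 576$ ($W = \left(-588 + \left(1932 + \left(\left(-2\right)^{2}\right)^{2} + 88 \left(-2\right)^{2}\right)\right) - 1136 = \left(-588 + \left(1932 + 4^{2} + 88 \cdot 4\right)\right) - 1136 = \left(-588 + \left(1932 + 16 + 352\right)\right) - 1136 = \left(-588 + 2300\right) - 1136 = 1712 - 1136 = 576$)
$- W = \left(-1\right) 576 = -576$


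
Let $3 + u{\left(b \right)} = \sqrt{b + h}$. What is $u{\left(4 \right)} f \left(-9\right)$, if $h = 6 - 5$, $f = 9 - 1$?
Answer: $216 - 72 \sqrt{5} \approx 55.003$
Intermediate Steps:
$f = 8$ ($f = 9 - 1 = 8$)
$h = 1$ ($h = 6 - 5 = 1$)
$u{\left(b \right)} = -3 + \sqrt{1 + b}$ ($u{\left(b \right)} = -3 + \sqrt{b + 1} = -3 + \sqrt{1 + b}$)
$u{\left(4 \right)} f \left(-9\right) = \left(-3 + \sqrt{1 + 4}\right) 8 \left(-9\right) = \left(-3 + \sqrt{5}\right) 8 \left(-9\right) = \left(-24 + 8 \sqrt{5}\right) \left(-9\right) = 216 - 72 \sqrt{5}$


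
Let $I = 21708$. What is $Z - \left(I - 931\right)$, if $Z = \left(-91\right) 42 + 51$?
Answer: $-24548$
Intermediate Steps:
$Z = -3771$ ($Z = -3822 + 51 = -3771$)
$Z - \left(I - 931\right) = -3771 - \left(21708 - 931\right) = -3771 - 20777 = -24548$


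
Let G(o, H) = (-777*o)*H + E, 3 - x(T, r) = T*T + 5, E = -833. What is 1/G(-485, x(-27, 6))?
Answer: -1/275474528 ≈ -3.6301e-9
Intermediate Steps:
x(T, r) = -2 - T**2 (x(T, r) = 3 - (T*T + 5) = 3 - (T**2 + 5) = 3 - (5 + T**2) = 3 + (-5 - T**2) = -2 - T**2)
G(o, H) = -833 - 777*H*o (G(o, H) = (-777*o)*H - 833 = -777*H*o - 833 = -833 - 777*H*o)
1/G(-485, x(-27, 6)) = 1/(-833 - 777*(-2 - 1*(-27)**2)*(-485)) = 1/(-833 - 777*(-2 - 1*729)*(-485)) = 1/(-833 - 777*(-2 - 729)*(-485)) = 1/(-833 - 777*(-731)*(-485)) = 1/(-833 - 275473695) = 1/(-275474528) = -1/275474528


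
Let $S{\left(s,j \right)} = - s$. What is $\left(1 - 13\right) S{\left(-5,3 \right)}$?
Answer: $-60$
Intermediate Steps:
$\left(1 - 13\right) S{\left(-5,3 \right)} = \left(1 - 13\right) \left(\left(-1\right) \left(-5\right)\right) = \left(-12\right) 5 = -60$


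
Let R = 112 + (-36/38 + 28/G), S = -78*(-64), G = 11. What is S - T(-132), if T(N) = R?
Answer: 1019586/209 ≈ 4878.4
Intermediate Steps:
S = 4992
R = 23742/209 (R = 112 + (-36/38 + 28/11) = 112 + (-36*1/38 + 28*(1/11)) = 112 + (-18/19 + 28/11) = 112 + 334/209 = 23742/209 ≈ 113.60)
T(N) = 23742/209
S - T(-132) = 4992 - 1*23742/209 = 4992 - 23742/209 = 1019586/209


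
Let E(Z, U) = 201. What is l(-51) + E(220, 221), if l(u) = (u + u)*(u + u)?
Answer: 10605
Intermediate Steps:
l(u) = 4*u² (l(u) = (2*u)*(2*u) = 4*u²)
l(-51) + E(220, 221) = 4*(-51)² + 201 = 4*2601 + 201 = 10404 + 201 = 10605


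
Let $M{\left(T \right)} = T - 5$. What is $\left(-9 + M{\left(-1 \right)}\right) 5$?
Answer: $-75$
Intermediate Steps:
$M{\left(T \right)} = -5 + T$ ($M{\left(T \right)} = T - 5 = -5 + T$)
$\left(-9 + M{\left(-1 \right)}\right) 5 = \left(-9 - 6\right) 5 = \left(-15\right) 5 = -75$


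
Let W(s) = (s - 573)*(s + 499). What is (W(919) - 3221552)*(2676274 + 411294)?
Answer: -8431913552832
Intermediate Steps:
W(s) = (-573 + s)*(499 + s)
(W(919) - 3221552)*(2676274 + 411294) = ((-285927 + 919² - 74*919) - 3221552)*(2676274 + 411294) = ((-285927 + 844561 - 68006) - 3221552)*3087568 = (490628 - 3221552)*3087568 = -2730924*3087568 = -8431913552832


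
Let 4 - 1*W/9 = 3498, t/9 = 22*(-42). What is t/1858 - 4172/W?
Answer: -63438340/14606667 ≈ -4.3431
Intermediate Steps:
t = -8316 (t = 9*(22*(-42)) = 9*(-924) = -8316)
W = -31446 (W = 36 - 9*3498 = 36 - 31482 = -31446)
t/1858 - 4172/W = -8316/1858 - 4172/(-31446) = -8316*1/1858 - 4172*(-1/31446) = -4158/929 + 2086/15723 = -63438340/14606667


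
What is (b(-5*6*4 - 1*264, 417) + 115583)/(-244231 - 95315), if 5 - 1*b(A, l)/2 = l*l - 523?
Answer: 231139/339546 ≈ 0.68073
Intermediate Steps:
b(A, l) = 1056 - 2*l**2 (b(A, l) = 10 - 2*(l*l - 523) = 10 - 2*(l**2 - 523) = 10 - 2*(-523 + l**2) = 10 + (1046 - 2*l**2) = 1056 - 2*l**2)
(b(-5*6*4 - 1*264, 417) + 115583)/(-244231 - 95315) = ((1056 - 2*417**2) + 115583)/(-244231 - 95315) = ((1056 - 2*173889) + 115583)/(-339546) = ((1056 - 347778) + 115583)*(-1/339546) = (-346722 + 115583)*(-1/339546) = -231139*(-1/339546) = 231139/339546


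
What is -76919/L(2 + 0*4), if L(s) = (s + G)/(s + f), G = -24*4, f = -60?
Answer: -2230651/47 ≈ -47461.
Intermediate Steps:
G = -96
L(s) = (-96 + s)/(-60 + s) (L(s) = (s - 96)/(s - 60) = (-96 + s)/(-60 + s))
-76919/L(2 + 0*4) = -76919*(-60 + (2 + 0*4))/(-96 + (2 + 0*4)) = -76919*(-60 + (2 + 0))/(-96 + (2 + 0)) = -76919*(-60 + 2)/(-96 + 2) = -76919/(-94/(-58)) = -76919/((-1/58*(-94))) = -76919/47/29 = -76919*29/47 = -2230651/47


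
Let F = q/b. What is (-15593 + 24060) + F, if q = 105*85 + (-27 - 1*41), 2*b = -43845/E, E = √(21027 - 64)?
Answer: 8467 - 17714*√20963/43845 ≈ 8408.5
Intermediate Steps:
E = √20963 ≈ 144.79
b = -43845*√20963/41926 (b = (-43845*√20963/20963)/2 = -43845*√20963/41926 ≈ -151.41)
q = 8857 (q = 8925 + (-27 - 41) = 8925 - 68 = 8857)
F = -17714*√20963/43845 (F = 8857/((-43845*√20963/41926)) = 8857*(-2*√20963/43845) = -17714*√20963/43845 ≈ -58.496)
(-15593 + 24060) + F = (-15593 + 24060) - 17714*√20963/43845 = 8467 - 17714*√20963/43845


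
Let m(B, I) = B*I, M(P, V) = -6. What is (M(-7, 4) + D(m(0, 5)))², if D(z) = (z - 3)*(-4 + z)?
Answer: 36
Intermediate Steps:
D(z) = (-4 + z)*(-3 + z) (D(z) = (-3 + z)*(-4 + z) = (-4 + z)*(-3 + z))
(M(-7, 4) + D(m(0, 5)))² = (-6 + (12 + (0*5)² - 0*5))² = (-6 + (12 + 0² - 7*0))² = (-6 + (12 + 0 + 0))² = (-6 + 12)² = 6² = 36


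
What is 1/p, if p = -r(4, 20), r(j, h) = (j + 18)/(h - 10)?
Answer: -5/11 ≈ -0.45455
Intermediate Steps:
r(j, h) = (18 + j)/(-10 + h)
p = -11/5 (p = -(18 + 4)/(-10 + 20) = -22/10 = -1*11/5 = -11/5 ≈ -2.2000)
1/p = 1/(-11/5) = -5/11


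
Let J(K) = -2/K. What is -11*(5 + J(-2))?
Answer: -66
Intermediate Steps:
-11*(5 + J(-2)) = -11*(5 - 2/(-2)) = -11*(5 - 2*(-½)) = -11*(5 + 1) = -11*6 = -66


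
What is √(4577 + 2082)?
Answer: √6659 ≈ 81.603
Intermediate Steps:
√(4577 + 2082) = √6659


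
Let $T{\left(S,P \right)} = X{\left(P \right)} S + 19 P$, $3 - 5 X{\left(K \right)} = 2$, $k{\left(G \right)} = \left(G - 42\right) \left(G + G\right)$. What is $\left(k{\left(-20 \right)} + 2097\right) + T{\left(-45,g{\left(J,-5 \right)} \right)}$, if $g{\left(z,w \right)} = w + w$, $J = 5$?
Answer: $4378$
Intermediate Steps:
$k{\left(G \right)} = 2 G \left(-42 + G\right)$ ($k{\left(G \right)} = \left(-42 + G\right) 2 G = 2 G \left(-42 + G\right)$)
$X{\left(K \right)} = \frac{1}{5}$ ($X{\left(K \right)} = \frac{3}{5} - \frac{2}{5} = \frac{1}{5}$)
$g{\left(z,w \right)} = 2 w$
$T{\left(S,P \right)} = 19 P + \frac{S}{5}$ ($T{\left(S,P \right)} = \frac{S}{5} + 19 P = 19 P + \frac{S}{5}$)
$\left(k{\left(-20 \right)} + 2097\right) + T{\left(-45,g{\left(J,-5 \right)} \right)} = \left(2 \left(-20\right) \left(-42 - 20\right) + 2097\right) + \left(19 \cdot 2 \left(-5\right) + \frac{1}{5} \left(-45\right)\right) = \left(2 \left(-20\right) \left(-62\right) + 2097\right) + \left(19 \left(-10\right) - 9\right) = \left(2480 + 2097\right) - 199 = 4577 - 199 = 4378$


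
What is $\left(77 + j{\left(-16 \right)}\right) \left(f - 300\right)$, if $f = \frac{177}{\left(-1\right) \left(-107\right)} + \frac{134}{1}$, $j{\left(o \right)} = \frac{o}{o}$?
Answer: $- \frac{1371630}{107} \approx -12819.0$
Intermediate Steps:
$j{\left(o \right)} = 1$
$f = \frac{14515}{107}$ ($f = \frac{177}{107} + 134 \cdot 1 = 177 \cdot \frac{1}{107} + 134 = \frac{177}{107} + 134 = \frac{14515}{107} \approx 135.65$)
$\left(77 + j{\left(-16 \right)}\right) \left(f - 300\right) = \left(77 + 1\right) \left(\frac{14515}{107} - 300\right) = 78 \left(- \frac{17585}{107}\right) = - \frac{1371630}{107}$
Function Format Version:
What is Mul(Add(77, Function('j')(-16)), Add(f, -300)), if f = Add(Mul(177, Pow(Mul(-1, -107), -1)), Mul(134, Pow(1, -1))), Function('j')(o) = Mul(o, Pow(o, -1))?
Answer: Rational(-1371630, 107) ≈ -12819.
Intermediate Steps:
Function('j')(o) = 1
f = Rational(14515, 107) (f = Add(Mul(177, Pow(107, -1)), Mul(134, 1)) = Add(Mul(177, Rational(1, 107)), 134) = Add(Rational(177, 107), 134) = Rational(14515, 107) ≈ 135.65)
Mul(Add(77, Function('j')(-16)), Add(f, -300)) = Mul(Add(77, 1), Add(Rational(14515, 107), -300)) = Mul(78, Rational(-17585, 107)) = Rational(-1371630, 107)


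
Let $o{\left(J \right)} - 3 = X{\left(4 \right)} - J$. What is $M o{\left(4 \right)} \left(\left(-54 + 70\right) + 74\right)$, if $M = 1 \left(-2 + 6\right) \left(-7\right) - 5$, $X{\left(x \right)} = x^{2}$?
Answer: $-44550$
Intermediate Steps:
$M = -33$ ($M = 1 \cdot 4 \left(-7\right) - 5 = 4 \left(-7\right) - 5 = -28 - 5 = -33$)
$o{\left(J \right)} = 19 - J$ ($o{\left(J \right)} = 3 - \left(-16 + J\right) = 19 - J$)
$M o{\left(4 \right)} \left(\left(-54 + 70\right) + 74\right) = - 33 \left(19 - 4\right) \left(\left(-54 + 70\right) + 74\right) = - 33 \left(19 - 4\right) \left(16 + 74\right) = \left(-33\right) 15 \cdot 90 = \left(-495\right) 90 = -44550$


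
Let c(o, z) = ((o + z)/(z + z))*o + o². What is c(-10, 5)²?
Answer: 11025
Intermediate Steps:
c(o, z) = o² + o*(o + z)/(2*z) (c(o, z) = ((o + z)/((2*z)))*o + o² = ((o + z)*(1/(2*z)))*o + o² = ((o + z)/(2*z))*o + o² = o*(o + z)/(2*z) + o² = o² + o*(o + z)/(2*z))
c(-10, 5)² = ((½)*(-10)*(-10 + 5*(1 + 2*(-10)))/5)² = ((½)*(-10)*(⅕)*(-10 + 5*(1 - 20)))² = ((½)*(-10)*(⅕)*(-10 + 5*(-19)))² = ((½)*(-10)*(⅕)*(-10 - 95))² = ((½)*(-10)*(⅕)*(-105))² = 105² = 11025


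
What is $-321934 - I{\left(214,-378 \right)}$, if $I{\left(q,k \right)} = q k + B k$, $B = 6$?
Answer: $-238774$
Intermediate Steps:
$I{\left(q,k \right)} = 6 k + k q$ ($I{\left(q,k \right)} = q k + 6 k = k q + 6 k = 6 k + k q$)
$-321934 - I{\left(214,-378 \right)} = -321934 - - 378 \left(6 + 214\right) = -321934 - \left(-378\right) 220 = -321934 - -83160 = -321934 + 83160 = -238774$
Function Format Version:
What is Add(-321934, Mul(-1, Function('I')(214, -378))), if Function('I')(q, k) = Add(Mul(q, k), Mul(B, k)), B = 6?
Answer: -238774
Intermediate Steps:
Function('I')(q, k) = Add(Mul(6, k), Mul(k, q)) (Function('I')(q, k) = Add(Mul(q, k), Mul(6, k)) = Add(Mul(k, q), Mul(6, k)) = Add(Mul(6, k), Mul(k, q)))
Add(-321934, Mul(-1, Function('I')(214, -378))) = Add(-321934, Mul(-1, Mul(-378, Add(6, 214)))) = Add(-321934, Mul(-1, Mul(-378, 220))) = Add(-321934, Mul(-1, -83160)) = Add(-321934, 83160) = -238774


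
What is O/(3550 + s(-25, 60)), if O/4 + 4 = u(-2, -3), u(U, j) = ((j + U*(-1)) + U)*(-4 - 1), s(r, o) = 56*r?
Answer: 22/1075 ≈ 0.020465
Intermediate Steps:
u(U, j) = -5*j (u(U, j) = ((j - U) + U)*(-5) = j*(-5) = -5*j)
O = 44 (O = -16 + 4*(-5*(-3)) = -16 + 4*15 = -16 + 60 = 44)
O/(3550 + s(-25, 60)) = 44/(3550 + 56*(-25)) = 44/(3550 - 1400) = 44/2150 = (1/2150)*44 = 22/1075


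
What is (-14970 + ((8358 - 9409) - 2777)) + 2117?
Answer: -16681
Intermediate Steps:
(-14970 + ((8358 - 9409) - 2777)) + 2117 = (-14970 + (-1051 - 2777)) + 2117 = (-14970 - 3828) + 2117 = -18798 + 2117 = -16681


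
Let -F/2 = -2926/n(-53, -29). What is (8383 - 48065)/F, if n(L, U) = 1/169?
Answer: -19841/494494 ≈ -0.040124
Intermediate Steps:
n(L, U) = 1/169
F = 988988 (F = -(-5852)/1/169 = -(-5852)*169 = -2*(-494494) = 988988)
(8383 - 48065)/F = (8383 - 48065)/988988 = -39682*1/988988 = -19841/494494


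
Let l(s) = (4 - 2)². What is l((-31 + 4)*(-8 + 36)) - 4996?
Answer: -4992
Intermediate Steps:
l(s) = 4 (l(s) = 2² = 4)
l((-31 + 4)*(-8 + 36)) - 4996 = 4 - 4996 = -4992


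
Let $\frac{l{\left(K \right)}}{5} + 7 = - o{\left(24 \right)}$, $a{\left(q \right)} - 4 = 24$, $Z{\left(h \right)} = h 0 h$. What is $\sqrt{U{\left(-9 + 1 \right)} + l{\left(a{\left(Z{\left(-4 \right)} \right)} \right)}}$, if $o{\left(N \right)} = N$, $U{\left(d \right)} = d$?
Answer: $i \sqrt{163} \approx 12.767 i$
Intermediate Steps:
$Z{\left(h \right)} = 0$ ($Z{\left(h \right)} = 0 h = 0$)
$a{\left(q \right)} = 28$ ($a{\left(q \right)} = 4 + 24 = 28$)
$l{\left(K \right)} = -155$ ($l{\left(K \right)} = -35 + 5 \left(\left(-1\right) 24\right) = -35 + 5 \left(-24\right) = -35 - 120 = -155$)
$\sqrt{U{\left(-9 + 1 \right)} + l{\left(a{\left(Z{\left(-4 \right)} \right)} \right)}} = \sqrt{\left(-9 + 1\right) - 155} = \sqrt{-8 - 155} = \sqrt{-163} = i \sqrt{163}$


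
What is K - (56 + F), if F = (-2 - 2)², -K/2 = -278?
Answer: 484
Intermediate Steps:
K = 556 (K = -2*(-278) = 556)
F = 16 (F = (-4)² = 16)
K - (56 + F) = 556 - (56 + 16) = 556 - 1*72 = 556 - 72 = 484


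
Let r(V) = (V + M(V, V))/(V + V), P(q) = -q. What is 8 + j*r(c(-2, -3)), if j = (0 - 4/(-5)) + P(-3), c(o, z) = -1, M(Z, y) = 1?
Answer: 8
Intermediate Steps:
r(V) = (1 + V)/(2*V) (r(V) = (V + 1)/(V + V) = (1 + V)/((2*V)) = (1 + V)*(1/(2*V)) = (1 + V)/(2*V))
j = 19/5 (j = (0 - 4/(-5)) - 1*(-3) = (0 - 4*(-⅕)) + 3 = (0 + ⅘) + 3 = ⅘ + 3 = 19/5 ≈ 3.8000)
8 + j*r(c(-2, -3)) = 8 + 19*((½)*(1 - 1)/(-1))/5 = 8 + 19*((½)*(-1)*0)/5 = 8 + (19/5)*0 = 8 + 0 = 8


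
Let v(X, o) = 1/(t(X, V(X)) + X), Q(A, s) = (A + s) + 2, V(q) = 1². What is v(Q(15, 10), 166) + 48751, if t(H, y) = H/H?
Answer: 1365029/28 ≈ 48751.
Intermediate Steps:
V(q) = 1
t(H, y) = 1
Q(A, s) = 2 + A + s
v(X, o) = 1/(1 + X)
v(Q(15, 10), 166) + 48751 = 1/(1 + (2 + 15 + 10)) + 48751 = 1/(1 + 27) + 48751 = 1/28 + 48751 = 1365029/28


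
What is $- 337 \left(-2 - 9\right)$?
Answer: $3707$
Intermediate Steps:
$- 337 \left(-2 - 9\right) = \left(-337\right) \left(-11\right) = 3707$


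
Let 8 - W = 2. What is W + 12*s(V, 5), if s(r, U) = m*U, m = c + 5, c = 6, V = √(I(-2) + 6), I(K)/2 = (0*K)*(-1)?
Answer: 666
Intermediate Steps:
I(K) = 0 (I(K) = 2*((0*K)*(-1)) = 2*(0*(-1)) = 2*0 = 0)
W = 6 (W = 8 - 1*2 = 8 - 2 = 6)
V = √6 (V = √(0 + 6) = √6 ≈ 2.4495)
m = 11 (m = 6 + 5 = 11)
s(r, U) = 11*U
W + 12*s(V, 5) = 6 + 12*(11*5) = 6 + 12*55 = 6 + 660 = 666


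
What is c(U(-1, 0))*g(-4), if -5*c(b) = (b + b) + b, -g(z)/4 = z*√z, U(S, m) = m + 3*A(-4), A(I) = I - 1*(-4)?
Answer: 0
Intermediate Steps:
A(I) = 4 + I (A(I) = I + 4 = 4 + I)
U(S, m) = m (U(S, m) = m + 3*(4 - 4) = m + 3*0 = m + 0 = m)
g(z) = -4*z^(3/2) (g(z) = -4*z*√z = -4*z^(3/2))
c(b) = -3*b/5 (c(b) = -((b + b) + b)/5 = -(2*b + b)/5 = -3*b/5)
c(U(-1, 0))*g(-4) = (-⅗*0)*(-(-32)*I) = 0*(-(-32)*I) = 0*(32*I) = 0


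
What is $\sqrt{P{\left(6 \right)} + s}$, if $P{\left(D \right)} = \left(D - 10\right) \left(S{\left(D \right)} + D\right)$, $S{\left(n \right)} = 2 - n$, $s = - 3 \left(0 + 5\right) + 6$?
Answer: $i \sqrt{17} \approx 4.1231 i$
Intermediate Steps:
$s = -9$ ($s = \left(-3\right) 5 + 6 = -15 + 6 = -9$)
$P{\left(D \right)} = -20 + 2 D$ ($P{\left(D \right)} = \left(D - 10\right) \left(\left(2 - D\right) + D\right) = \left(-10 + D\right) 2 = -20 + 2 D$)
$\sqrt{P{\left(6 \right)} + s} = \sqrt{\left(-20 + 2 \cdot 6\right) - 9} = \sqrt{\left(-20 + 12\right) - 9} = \sqrt{-8 - 9} = \sqrt{-17} = i \sqrt{17}$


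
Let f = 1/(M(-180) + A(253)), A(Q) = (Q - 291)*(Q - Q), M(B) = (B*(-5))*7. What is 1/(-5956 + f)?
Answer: -6300/37522799 ≈ -0.00016790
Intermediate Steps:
M(B) = -35*B (M(B) = -5*B*7 = -35*B)
A(Q) = 0 (A(Q) = (-291 + Q)*0 = 0)
f = 1/6300 (f = 1/(-35*(-180) + 0) = 1/(6300 + 0) = 1/6300 ≈ 0.00015873)
1/(-5956 + f) = 1/(-5956 + 1/6300) = 1/(-37522799/6300) = -6300/37522799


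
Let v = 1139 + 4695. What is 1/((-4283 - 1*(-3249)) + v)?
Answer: 1/4800 ≈ 0.00020833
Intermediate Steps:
v = 5834
1/((-4283 - 1*(-3249)) + v) = 1/((-4283 - 1*(-3249)) + 5834) = 1/((-4283 + 3249) + 5834) = 1/(-1034 + 5834) = 1/4800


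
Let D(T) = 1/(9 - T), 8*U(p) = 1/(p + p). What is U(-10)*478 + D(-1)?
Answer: -231/80 ≈ -2.8875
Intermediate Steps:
U(p) = 1/(16*p) (U(p) = 1/(8*(p + p)) = 1/(8*((2*p))) = (1/(2*p))/8 = 1/(16*p))
U(-10)*478 + D(-1) = ((1/16)/(-10))*478 - 1/(-9 - 1) = ((1/16)*(-1/10))*478 - 1/(-10) = -1/160*478 - 1*(-1/10) = -239/80 + 1/10 = -231/80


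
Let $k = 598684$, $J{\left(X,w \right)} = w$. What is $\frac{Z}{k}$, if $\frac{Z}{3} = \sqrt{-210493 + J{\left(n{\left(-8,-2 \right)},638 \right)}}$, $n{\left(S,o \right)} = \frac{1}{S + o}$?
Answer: $\frac{141 i \sqrt{95}}{598684} \approx 0.0022955 i$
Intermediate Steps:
$Z = 141 i \sqrt{95}$ ($Z = 3 \sqrt{-210493 + 638} = 3 \sqrt{-209855} = 3 \cdot 47 i \sqrt{95} = 141 i \sqrt{95} \approx 1374.3 i$)
$\frac{Z}{k} = \frac{141 i \sqrt{95}}{598684}$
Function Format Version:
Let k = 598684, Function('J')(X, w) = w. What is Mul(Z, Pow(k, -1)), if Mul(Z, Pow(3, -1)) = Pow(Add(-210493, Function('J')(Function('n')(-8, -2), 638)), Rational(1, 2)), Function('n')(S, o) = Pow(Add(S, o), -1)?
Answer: Mul(Rational(141, 598684), I, Pow(95, Rational(1, 2))) ≈ Mul(0.0022955, I)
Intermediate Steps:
Z = Mul(141, I, Pow(95, Rational(1, 2))) (Z = Mul(3, Pow(Add(-210493, 638), Rational(1, 2))) = Mul(3, Pow(-209855, Rational(1, 2))) = Mul(3, Mul(47, I, Pow(95, Rational(1, 2)))) = Mul(141, I, Pow(95, Rational(1, 2))) ≈ Mul(1374.3, I))
Mul(Z, Pow(k, -1)) = Mul(Mul(141, I, Pow(95, Rational(1, 2))), Pow(598684, -1)) = Mul(Mul(141, I, Pow(95, Rational(1, 2))), Rational(1, 598684)) = Mul(Rational(141, 598684), I, Pow(95, Rational(1, 2)))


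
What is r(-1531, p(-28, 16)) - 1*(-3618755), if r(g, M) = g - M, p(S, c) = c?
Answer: 3617208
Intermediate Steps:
r(-1531, p(-28, 16)) - 1*(-3618755) = (-1531 - 1*16) - 1*(-3618755) = (-1531 - 16) + 3618755 = -1547 + 3618755 = 3617208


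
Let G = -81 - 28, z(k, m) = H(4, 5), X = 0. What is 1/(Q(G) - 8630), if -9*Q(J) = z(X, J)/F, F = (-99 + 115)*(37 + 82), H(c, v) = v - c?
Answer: -17136/147883681 ≈ -0.00011587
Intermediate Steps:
z(k, m) = 1 (z(k, m) = 5 - 1*4 = 5 - 4 = 1)
F = 1904 (F = 16*119 = 1904)
G = -109
Q(J) = -1/17136 (Q(J) = -1/(9*1904) = -1/9*1/1904 = -1/17136)
1/(Q(G) - 8630) = 1/(-1/17136 - 8630) = 1/(-147883681/17136) = -17136/147883681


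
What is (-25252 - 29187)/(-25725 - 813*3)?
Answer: 54439/28164 ≈ 1.9329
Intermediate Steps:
(-25252 - 29187)/(-25725 - 813*3) = -54439/(-25725 - 2439) = -54439/(-28164) = -54439*(-1/28164) = 54439/28164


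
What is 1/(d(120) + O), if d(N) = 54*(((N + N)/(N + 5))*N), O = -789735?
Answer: -5/3886467 ≈ -1.2865e-6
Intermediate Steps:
d(N) = 108*N²/(5 + N) (d(N) = 54*(((2*N)/(5 + N))*N) = 54*((2*N/(5 + N))*N) = 54*(2*N²/(5 + N)) = 108*N²/(5 + N))
1/(d(120) + O) = 1/(108*120²/(5 + 120) - 789735) = 1/(108*14400/125 - 789735) = 1/(108*14400*(1/125) - 789735) = 1/(62208/5 - 789735) = 1/(-3886467/5) = -5/3886467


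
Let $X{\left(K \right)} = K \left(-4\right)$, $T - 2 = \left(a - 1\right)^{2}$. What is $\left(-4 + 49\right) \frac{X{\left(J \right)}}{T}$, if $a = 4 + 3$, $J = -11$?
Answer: $\frac{990}{19} \approx 52.105$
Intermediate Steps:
$a = 7$
$T = 38$ ($T = 2 + \left(7 - 1\right)^{2} = 2 + 6^{2} = 2 + 36 = 38$)
$X{\left(K \right)} = - 4 K$
$\left(-4 + 49\right) \frac{X{\left(J \right)}}{T} = \left(-4 + 49\right) \frac{\left(-4\right) \left(-11\right)}{38} = 45 \cdot 44 \cdot \frac{1}{38} = 45 \cdot \frac{22}{19} = \frac{990}{19}$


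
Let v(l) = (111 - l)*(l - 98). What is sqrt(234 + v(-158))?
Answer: I*sqrt(68630) ≈ 261.97*I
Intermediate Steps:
v(l) = (-98 + l)*(111 - l) (v(l) = (111 - l)*(-98 + l) = (-98 + l)*(111 - l))
sqrt(234 + v(-158)) = sqrt(234 + (-10878 - 1*(-158)**2 + 209*(-158))) = sqrt(234 + (-10878 - 1*24964 - 33022)) = sqrt(234 + (-10878 - 24964 - 33022)) = sqrt(234 - 68864) = sqrt(-68630) = I*sqrt(68630)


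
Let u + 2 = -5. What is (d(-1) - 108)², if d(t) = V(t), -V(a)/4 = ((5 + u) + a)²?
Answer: 20736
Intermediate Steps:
u = -7 (u = -2 - 5 = -7)
V(a) = -4*(-2 + a)² (V(a) = -4*((5 - 7) + a)² = -4*(-2 + a)²)
d(t) = -4*(-2 + t)²
(d(-1) - 108)² = (-4*(-2 - 1)² - 108)² = (-4*(-3)² - 108)² = (-4*9 - 108)² = (-36 - 108)² = (-144)² = 20736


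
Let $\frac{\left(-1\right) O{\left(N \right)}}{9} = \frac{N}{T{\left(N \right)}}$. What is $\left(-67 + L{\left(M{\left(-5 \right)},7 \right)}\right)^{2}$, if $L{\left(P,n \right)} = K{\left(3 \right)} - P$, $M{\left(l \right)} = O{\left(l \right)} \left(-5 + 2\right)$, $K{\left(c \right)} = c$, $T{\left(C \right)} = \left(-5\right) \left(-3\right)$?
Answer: $3025$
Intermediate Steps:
$T{\left(C \right)} = 15$
$O{\left(N \right)} = - \frac{3 N}{5}$ ($O{\left(N \right)} = - 9 \frac{N}{15} = - \frac{3 N}{5}$)
$M{\left(l \right)} = \frac{9 l}{5}$ ($M{\left(l \right)} = - \frac{3 l}{5} \left(-5 + 2\right) = - \frac{3 l}{5} \left(-3\right) = \frac{9 l}{5}$)
$L{\left(P,n \right)} = 3 - P$
$\left(-67 + L{\left(M{\left(-5 \right)},7 \right)}\right)^{2} = \left(-67 - \left(-3 + \frac{9}{5} \left(-5\right)\right)\right)^{2} = \left(-67 + \left(3 - -9\right)\right)^{2} = \left(-67 + \left(3 + 9\right)\right)^{2} = \left(-67 + 12\right)^{2} = \left(-55\right)^{2} = 3025$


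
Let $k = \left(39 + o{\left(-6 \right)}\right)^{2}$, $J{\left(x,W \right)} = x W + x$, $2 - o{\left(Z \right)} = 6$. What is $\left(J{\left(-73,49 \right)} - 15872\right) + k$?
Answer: $-18297$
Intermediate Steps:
$o{\left(Z \right)} = -4$ ($o{\left(Z \right)} = 2 - 6 = -4$)
$J{\left(x,W \right)} = x + W x$ ($J{\left(x,W \right)} = W x + x = x + W x$)
$k = 1225$ ($k = \left(39 - 4\right)^{2} = 35^{2} = 1225$)
$\left(J{\left(-73,49 \right)} - 15872\right) + k = \left(- 73 \left(1 + 49\right) - 15872\right) + 1225 = \left(\left(-73\right) 50 - 15872\right) + 1225 = \left(-3650 - 15872\right) + 1225 = -19522 + 1225 = -18297$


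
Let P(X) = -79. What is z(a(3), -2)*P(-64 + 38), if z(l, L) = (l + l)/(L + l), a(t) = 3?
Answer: -474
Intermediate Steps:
z(l, L) = 2*l/(L + l) (z(l, L) = (2*l)/(L + l) = 2*l/(L + l))
z(a(3), -2)*P(-64 + 38) = (2*3/(-2 + 3))*(-79) = (2*3/1)*(-79) = (2*3*1)*(-79) = 6*(-79) = -474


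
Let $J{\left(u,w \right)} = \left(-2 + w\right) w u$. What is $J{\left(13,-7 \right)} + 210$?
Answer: $1029$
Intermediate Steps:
$J{\left(u,w \right)} = u w \left(-2 + w\right)$ ($J{\left(u,w \right)} = w \left(-2 + w\right) u = u w \left(-2 + w\right)$)
$J{\left(13,-7 \right)} + 210 = 13 \left(-7\right) \left(-2 - 7\right) + 210 = 13 \left(-7\right) \left(-9\right) + 210 = 819 + 210 = 1029$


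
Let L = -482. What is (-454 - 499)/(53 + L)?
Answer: 953/429 ≈ 2.2214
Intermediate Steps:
(-454 - 499)/(53 + L) = (-454 - 499)/(53 - 482) = -953/(-429) = -953*(-1/429) = 953/429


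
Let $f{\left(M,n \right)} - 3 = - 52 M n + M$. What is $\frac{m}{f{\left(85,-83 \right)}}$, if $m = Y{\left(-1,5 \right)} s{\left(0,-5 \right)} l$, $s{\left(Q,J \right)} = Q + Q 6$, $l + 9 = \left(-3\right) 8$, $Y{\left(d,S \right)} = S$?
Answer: $0$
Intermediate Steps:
$l = -33$ ($l = -9 - 24 = -33$)
$f{\left(M,n \right)} = 3 + M - 52 M n$ ($f{\left(M,n \right)} = 3 + \left(- 52 M n + M\right) = 3 - \left(- M + 52 M n\right) = 3 + M - 52 M n$)
$s{\left(Q,J \right)} = 7 Q$ ($s{\left(Q,J \right)} = Q + 6 Q = 7 Q$)
$m = 0$ ($m = 5 \cdot 7 \cdot 0 \left(-33\right) = 5 \cdot 0 \left(-33\right) = 0 \left(-33\right) = 0$)
$\frac{m}{f{\left(85,-83 \right)}} = \frac{0}{3 + 85 - 4420 \left(-83\right)} = \frac{0}{3 + 85 + 366860} = \frac{0}{366948} = 0 \cdot \frac{1}{366948} = 0$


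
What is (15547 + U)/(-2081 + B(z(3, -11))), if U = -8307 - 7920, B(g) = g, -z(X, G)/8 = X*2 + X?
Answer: 680/2153 ≈ 0.31584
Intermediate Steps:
z(X, G) = -24*X (z(X, G) = -8*(X*2 + X) = -8*(2*X + X) = -24*X)
U = -16227
(15547 + U)/(-2081 + B(z(3, -11))) = (15547 - 16227)/(-2081 - 24*3) = -680/(-2081 - 72) = -680/(-2153) = -680*(-1/2153) = 680/2153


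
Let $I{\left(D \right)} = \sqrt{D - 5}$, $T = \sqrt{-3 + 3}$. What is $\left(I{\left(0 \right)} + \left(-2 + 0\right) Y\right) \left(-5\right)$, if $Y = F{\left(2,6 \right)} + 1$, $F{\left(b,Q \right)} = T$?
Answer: $10 - 5 i \sqrt{5} \approx 10.0 - 11.18 i$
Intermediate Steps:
$T = 0$ ($T = \sqrt{0} = 0$)
$I{\left(D \right)} = \sqrt{-5 + D}$
$F{\left(b,Q \right)} = 0$
$Y = 1$ ($Y = 0 + 1 = 1$)
$\left(I{\left(0 \right)} + \left(-2 + 0\right) Y\right) \left(-5\right) = \left(\sqrt{-5 + 0} + \left(-2 + 0\right) 1\right) \left(-5\right) = \left(\sqrt{-5} - 2\right) \left(-5\right) = \left(i \sqrt{5} - 2\right) \left(-5\right) = \left(-2 + i \sqrt{5}\right) \left(-5\right) = 10 - 5 i \sqrt{5}$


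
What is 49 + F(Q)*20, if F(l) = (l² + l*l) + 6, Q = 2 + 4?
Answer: 1609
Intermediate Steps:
Q = 6
F(l) = 6 + 2*l² (F(l) = (l² + l²) + 6 = 2*l² + 6 = 6 + 2*l²)
49 + F(Q)*20 = 49 + (6 + 2*6²)*20 = 49 + (6 + 2*36)*20 = 49 + (6 + 72)*20 = 49 + 78*20 = 49 + 1560 = 1609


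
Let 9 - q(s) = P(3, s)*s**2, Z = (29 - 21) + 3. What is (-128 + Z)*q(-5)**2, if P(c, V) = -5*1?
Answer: -2100852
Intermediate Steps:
P(c, V) = -5
Z = 11 (Z = 8 + 3 = 11)
q(s) = 9 + 5*s**2 (q(s) = 9 - (-5)*s**2 = 9 + 5*s**2)
(-128 + Z)*q(-5)**2 = (-128 + 11)*(9 + 5*(-5)**2)**2 = -117*(9 + 5*25)**2 = -117*(9 + 125)**2 = -117*134**2 = -117*17956 = -2100852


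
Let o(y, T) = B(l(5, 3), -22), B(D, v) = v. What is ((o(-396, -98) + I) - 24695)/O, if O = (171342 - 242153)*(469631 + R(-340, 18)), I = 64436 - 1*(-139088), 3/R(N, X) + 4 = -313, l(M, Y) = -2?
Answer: -56681819/10541847702464 ≈ -5.3768e-6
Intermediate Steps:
R(N, X) = -3/317 (R(N, X) = 3/(-4 - 313) = 3/(-317) = 3*(-1/317) = -3/317)
I = 203524 (I = 64436 + 139088 = 203524)
o(y, T) = -22
O = -10541847702464/317 (O = (171342 - 242153)*(469631 - 3/317) = -70811*148873024/317 = -10541847702464/317 ≈ -3.3255e+10)
((o(-396, -98) + I) - 24695)/O = ((-22 + 203524) - 24695)/(-10541847702464/317) = (203502 - 24695)*(-317/10541847702464) = 178807*(-317/10541847702464) = -56681819/10541847702464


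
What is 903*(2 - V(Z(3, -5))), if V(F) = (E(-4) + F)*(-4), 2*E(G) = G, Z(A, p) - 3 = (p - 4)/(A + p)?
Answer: 21672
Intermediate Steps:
Z(A, p) = 3 + (-4 + p)/(A + p) (Z(A, p) = 3 + (p - 4)/(A + p) = 3 + (-4 + p)/(A + p))
E(G) = G/2
V(F) = 8 - 4*F (V(F) = ((½)*(-4) + F)*(-4) = (-2 + F)*(-4) = 8 - 4*F)
903*(2 - V(Z(3, -5))) = 903*(2 - (8 - 4*(-4 + 3*3 + 4*(-5))/(3 - 5))) = 903*(2 - (8 - 4*(-4 + 9 - 20)/(-2))) = 903*(2 - (8 - (-2)*(-15))) = 903*(2 - (8 - 4*15/2)) = 903*(2 - (8 - 30)) = 903*(2 - 1*(-22)) = 903*(2 + 22) = 903*24 = 21672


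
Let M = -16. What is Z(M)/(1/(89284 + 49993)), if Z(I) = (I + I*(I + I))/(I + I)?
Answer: -4317587/2 ≈ -2.1588e+6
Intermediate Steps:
Z(I) = (I + 2*I**2)/(2*I) (Z(I) = (I + I*(2*I))/((2*I)) = (I + 2*I**2)*(1/(2*I)) = (I + 2*I**2)/(2*I))
Z(M)/(1/(89284 + 49993)) = (1/2 - 16)/(1/(89284 + 49993)) = -31/(2*(1/139277)) = -31/(2*1/139277) = -31/2*139277 = -4317587/2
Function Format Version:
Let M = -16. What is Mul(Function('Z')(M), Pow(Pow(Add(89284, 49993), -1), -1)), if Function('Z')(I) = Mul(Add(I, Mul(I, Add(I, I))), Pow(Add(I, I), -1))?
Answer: Rational(-4317587, 2) ≈ -2.1588e+6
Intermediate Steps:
Function('Z')(I) = Mul(Rational(1, 2), Pow(I, -1), Add(I, Mul(2, Pow(I, 2)))) (Function('Z')(I) = Mul(Add(I, Mul(I, Mul(2, I))), Pow(Mul(2, I), -1)) = Mul(Add(I, Mul(2, Pow(I, 2))), Mul(Rational(1, 2), Pow(I, -1))) = Mul(Rational(1, 2), Pow(I, -1), Add(I, Mul(2, Pow(I, 2)))))
Mul(Function('Z')(M), Pow(Pow(Add(89284, 49993), -1), -1)) = Mul(Add(Rational(1, 2), -16), Pow(Pow(Add(89284, 49993), -1), -1)) = Mul(Rational(-31, 2), Pow(Pow(139277, -1), -1)) = Mul(Rational(-31, 2), Pow(Rational(1, 139277), -1)) = Mul(Rational(-31, 2), 139277) = Rational(-4317587, 2)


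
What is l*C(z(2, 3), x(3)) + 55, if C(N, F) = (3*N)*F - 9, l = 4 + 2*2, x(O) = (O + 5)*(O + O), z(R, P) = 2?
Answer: 2287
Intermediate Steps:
x(O) = 2*O*(5 + O) (x(O) = (5 + O)*(2*O) = 2*O*(5 + O))
l = 8 (l = 4 + 4 = 8)
C(N, F) = -9 + 3*F*N (C(N, F) = 3*F*N - 9 = -9 + 3*F*N)
l*C(z(2, 3), x(3)) + 55 = 8*(-9 + 3*(2*3*(5 + 3))*2) + 55 = 8*(-9 + 3*(2*3*8)*2) + 55 = 8*(-9 + 3*48*2) + 55 = 8*(-9 + 288) + 55 = 8*279 + 55 = 2232 + 55 = 2287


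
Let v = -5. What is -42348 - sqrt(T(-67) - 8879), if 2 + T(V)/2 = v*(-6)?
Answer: -42348 - I*sqrt(8823) ≈ -42348.0 - 93.931*I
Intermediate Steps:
T(V) = 56 (T(V) = -4 + 2*(-5*(-6)) = -4 + 2*30 = -4 + 60 = 56)
-42348 - sqrt(T(-67) - 8879) = -42348 - sqrt(56 - 8879) = -42348 - sqrt(-8823) = -42348 - I*sqrt(8823)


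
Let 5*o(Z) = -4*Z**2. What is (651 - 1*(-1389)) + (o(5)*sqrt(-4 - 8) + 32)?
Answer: 2072 - 40*I*sqrt(3) ≈ 2072.0 - 69.282*I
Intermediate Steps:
o(Z) = -4*Z**2/5 (o(Z) = (-4*Z**2)/5 = -4*Z**2/5)
(651 - 1*(-1389)) + (o(5)*sqrt(-4 - 8) + 32) = (651 - 1*(-1389)) + ((-4/5*5**2)*sqrt(-4 - 8) + 32) = (651 + 1389) + ((-4/5*25)*sqrt(-12) + 32) = 2040 + (-40*I*sqrt(3) + 32) = 2040 + (32 - 40*I*sqrt(3)) = 2072 - 40*I*sqrt(3)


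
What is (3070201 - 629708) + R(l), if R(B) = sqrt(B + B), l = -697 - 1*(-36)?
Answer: 2440493 + I*sqrt(1322) ≈ 2.4405e+6 + 36.359*I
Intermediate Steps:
l = -661 (l = -697 + 36 = -661)
R(B) = sqrt(2)*sqrt(B) (R(B) = sqrt(2*B) = sqrt(2)*sqrt(B))
(3070201 - 629708) + R(l) = (3070201 - 629708) + sqrt(2)*sqrt(-661) = 2440493 + sqrt(2)*(I*sqrt(661)) = 2440493 + I*sqrt(1322)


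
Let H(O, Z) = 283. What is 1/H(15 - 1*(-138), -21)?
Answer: 1/283 ≈ 0.0035336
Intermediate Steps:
1/H(15 - 1*(-138), -21) = 1/283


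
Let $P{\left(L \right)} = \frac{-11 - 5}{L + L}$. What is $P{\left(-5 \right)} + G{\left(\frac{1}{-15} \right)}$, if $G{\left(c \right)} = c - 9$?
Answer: $- \frac{112}{15} \approx -7.4667$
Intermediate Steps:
$P{\left(L \right)} = - \frac{8}{L}$ ($P{\left(L \right)} = - \frac{16}{2 L} = - 16 \frac{1}{2 L} = - \frac{8}{L}$)
$G{\left(c \right)} = -9 + c$
$P{\left(-5 \right)} + G{\left(\frac{1}{-15} \right)} = - \frac{8}{-5} - \left(9 - \frac{1}{-15}\right) = \left(-8\right) \left(- \frac{1}{5}\right) - \frac{136}{15} = \frac{8}{5} - \frac{136}{15} = - \frac{112}{15}$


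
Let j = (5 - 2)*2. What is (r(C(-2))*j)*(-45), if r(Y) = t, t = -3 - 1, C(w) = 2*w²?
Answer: 1080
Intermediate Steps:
j = 6 (j = 3*2 = 6)
t = -4
r(Y) = -4
(r(C(-2))*j)*(-45) = -4*6*(-45) = -24*(-45) = 1080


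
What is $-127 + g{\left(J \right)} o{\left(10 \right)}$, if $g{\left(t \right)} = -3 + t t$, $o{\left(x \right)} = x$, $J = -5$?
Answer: $93$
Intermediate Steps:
$g{\left(t \right)} = -3 + t^{2}$
$-127 + g{\left(J \right)} o{\left(10 \right)} = -127 + \left(-3 + \left(-5\right)^{2}\right) 10 = -127 + \left(-3 + 25\right) 10 = -127 + 22 \cdot 10 = -127 + 220 = 93$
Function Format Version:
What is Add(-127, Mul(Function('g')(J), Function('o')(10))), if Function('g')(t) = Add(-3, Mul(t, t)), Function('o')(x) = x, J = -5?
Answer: 93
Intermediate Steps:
Function('g')(t) = Add(-3, Pow(t, 2))
Add(-127, Mul(Function('g')(J), Function('o')(10))) = Add(-127, Mul(Add(-3, Pow(-5, 2)), 10)) = Add(-127, Mul(Add(-3, 25), 10)) = Add(-127, Mul(22, 10)) = Add(-127, 220) = 93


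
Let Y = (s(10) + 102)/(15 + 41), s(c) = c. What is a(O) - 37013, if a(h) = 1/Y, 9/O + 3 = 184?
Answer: -74025/2 ≈ -37013.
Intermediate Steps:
O = 9/181 (O = 9/(-3 + 184) = 9/181 ≈ 0.049724)
Y = 2 (Y = (10 + 102)/(15 + 41) = 112/56 = 112*(1/56) = 2)
a(h) = 1/2
a(O) - 37013 = 1/2 - 37013 = -74025/2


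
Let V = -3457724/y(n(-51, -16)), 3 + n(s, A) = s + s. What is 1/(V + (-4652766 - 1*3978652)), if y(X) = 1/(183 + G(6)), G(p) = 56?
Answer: -1/835027454 ≈ -1.1976e-9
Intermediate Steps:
n(s, A) = -3 + 2*s (n(s, A) = -3 + (s + s) = -3 + 2*s)
y(X) = 1/239 (y(X) = 1/(183 + 56) = 1/239)
V = -826396036 (V = -3457724/1/239 = -3457724*239 = -826396036)
1/(V + (-4652766 - 1*3978652)) = 1/(-826396036 + (-4652766 - 1*3978652)) = 1/(-826396036 + (-4652766 - 3978652)) = 1/(-826396036 - 8631418) = 1/(-835027454) = -1/835027454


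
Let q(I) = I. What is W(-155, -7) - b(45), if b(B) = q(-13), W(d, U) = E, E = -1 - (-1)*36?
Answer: 48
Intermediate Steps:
E = 35 (E = -1 - 1*(-36) = -1 + 36 = 35)
W(d, U) = 35
b(B) = -13
W(-155, -7) - b(45) = 35 - 1*(-13) = 35 + 13 = 48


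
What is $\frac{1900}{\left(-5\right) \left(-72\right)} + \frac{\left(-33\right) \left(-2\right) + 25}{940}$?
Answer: $\frac{45469}{8460} \approx 5.3746$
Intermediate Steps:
$\frac{1900}{\left(-5\right) \left(-72\right)} + \frac{\left(-33\right) \left(-2\right) + 25}{940} = \frac{1900}{360} + \left(66 + 25\right) \frac{1}{940} = 1900 \cdot \frac{1}{360} + 91 \cdot \frac{1}{940} = \frac{95}{18} + \frac{91}{940} = \frac{45469}{8460}$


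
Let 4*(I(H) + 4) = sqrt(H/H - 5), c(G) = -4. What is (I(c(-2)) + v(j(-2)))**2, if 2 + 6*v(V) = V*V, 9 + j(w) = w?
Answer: 2254/9 + 95*I/6 ≈ 250.44 + 15.833*I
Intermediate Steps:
j(w) = -9 + w
I(H) = -4 + I/2 (I(H) = -4 + sqrt(H/H - 5)/4 = -4 + sqrt(1 - 5)/4 = -4 + sqrt(-4)/4 = -4 + (2*I)/4 = -4 + I/2)
v(V) = -1/3 + V**2/6 (v(V) = -1/3 + (V*V)/6 = -1/3 + V**2/6)
(I(c(-2)) + v(j(-2)))**2 = ((-4 + I/2) + (-1/3 + (-9 - 2)**2/6))**2 = ((-4 + I/2) + (-1/3 + (1/6)*(-11)**2))**2 = ((-4 + I/2) + (-1/3 + (1/6)*121))**2 = ((-4 + I/2) + (-1/3 + 121/6))**2 = ((-4 + I/2) + 119/6)**2 = (95/6 + I/2)**2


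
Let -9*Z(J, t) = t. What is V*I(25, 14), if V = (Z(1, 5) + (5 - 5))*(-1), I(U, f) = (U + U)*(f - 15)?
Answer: -250/9 ≈ -27.778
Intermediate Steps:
I(U, f) = 2*U*(-15 + f) (I(U, f) = (2*U)*(-15 + f) = 2*U*(-15 + f))
Z(J, t) = -t/9
V = 5/9 (V = (-1/9*5 + (5 - 5))*(-1) = (-5/9 + 0)*(-1) = -5/9*(-1) = 5/9 ≈ 0.55556)
V*I(25, 14) = 5*(2*25*(-15 + 14))/9 = 5*(2*25*(-1))/9 = (5/9)*(-50) = -250/9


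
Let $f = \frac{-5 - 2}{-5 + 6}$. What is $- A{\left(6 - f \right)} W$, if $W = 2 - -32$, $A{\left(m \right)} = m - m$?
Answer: $0$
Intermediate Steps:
$f = -7$ ($f = - \frac{7}{1} = \left(-7\right) 1 = -7$)
$A{\left(m \right)} = 0$
$W = 34$ ($W = 2 + 32 = 34$)
$- A{\left(6 - f \right)} W = \left(-1\right) 0 \cdot 34 = 0 \cdot 34 = 0$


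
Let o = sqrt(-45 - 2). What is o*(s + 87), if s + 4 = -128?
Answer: -45*I*sqrt(47) ≈ -308.5*I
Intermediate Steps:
s = -132 (s = -4 - 128 = -132)
o = I*sqrt(47) (o = sqrt(-47) = I*sqrt(47) ≈ 6.8557*I)
o*(s + 87) = (I*sqrt(47))*(-132 + 87) = (I*sqrt(47))*(-45) = -45*I*sqrt(47)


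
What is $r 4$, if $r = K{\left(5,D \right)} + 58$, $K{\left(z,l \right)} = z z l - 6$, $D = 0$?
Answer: $208$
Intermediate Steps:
$K{\left(z,l \right)} = -6 + l z^{2}$ ($K{\left(z,l \right)} = z^{2} l - 6 = l z^{2} - 6 = -6 + l z^{2}$)
$r = 52$ ($r = \left(-6 + 0 \cdot 5^{2}\right) + 58 = \left(-6 + 0 \cdot 25\right) + 58 = \left(-6 + 0\right) + 58 = -6 + 58 = 52$)
$r 4 = 52 \cdot 4 = 208$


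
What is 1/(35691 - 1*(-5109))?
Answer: 1/40800 ≈ 2.4510e-5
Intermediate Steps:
1/(35691 - 1*(-5109)) = 1/(35691 + 5109) = 1/40800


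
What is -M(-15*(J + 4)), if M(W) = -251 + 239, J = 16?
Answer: 12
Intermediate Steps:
M(W) = -12
-M(-15*(J + 4)) = -1*(-12) = 12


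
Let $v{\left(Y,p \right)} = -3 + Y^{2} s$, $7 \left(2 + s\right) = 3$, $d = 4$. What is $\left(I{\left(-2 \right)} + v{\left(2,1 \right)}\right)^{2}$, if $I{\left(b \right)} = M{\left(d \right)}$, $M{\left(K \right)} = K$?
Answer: $\frac{1369}{49} \approx 27.939$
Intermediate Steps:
$s = - \frac{11}{7}$ ($s = -2 + \frac{1}{7} \cdot 3 = -2 + \frac{3}{7} = - \frac{11}{7} \approx -1.5714$)
$I{\left(b \right)} = 4$
$v{\left(Y,p \right)} = -3 - \frac{11 Y^{2}}{7}$ ($v{\left(Y,p \right)} = -3 + Y^{2} \left(- \frac{11}{7}\right) = -3 - \frac{11 Y^{2}}{7}$)
$\left(I{\left(-2 \right)} + v{\left(2,1 \right)}\right)^{2} = \left(4 - \left(3 + \frac{11 \cdot 2^{2}}{7}\right)\right)^{2} = \left(4 - \frac{65}{7}\right)^{2} = \left(- \frac{37}{7}\right)^{2} = \frac{1369}{49}$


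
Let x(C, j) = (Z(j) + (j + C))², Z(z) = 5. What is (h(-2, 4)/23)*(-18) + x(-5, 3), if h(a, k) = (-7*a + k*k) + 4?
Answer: -405/23 ≈ -17.609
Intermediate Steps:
h(a, k) = 4 + k² - 7*a (h(a, k) = (-7*a + k²) + 4 = (k² - 7*a) + 4 = 4 + k² - 7*a)
x(C, j) = (5 + C + j)² (x(C, j) = (5 + (j + C))² = (5 + (C + j))² = (5 + C + j)²)
(h(-2, 4)/23)*(-18) + x(-5, 3) = ((4 + 4² - 7*(-2))/23)*(-18) + (5 - 5 + 3)² = ((4 + 16 + 14)*(1/23))*(-18) + 3² = (34*(1/23))*(-18) + 9 = (34/23)*(-18) + 9 = -612/23 + 9 = -405/23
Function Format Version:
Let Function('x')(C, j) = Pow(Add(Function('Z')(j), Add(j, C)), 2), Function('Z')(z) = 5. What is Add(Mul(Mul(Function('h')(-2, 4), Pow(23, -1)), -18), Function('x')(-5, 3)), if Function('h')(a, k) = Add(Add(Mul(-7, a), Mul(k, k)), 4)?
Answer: Rational(-405, 23) ≈ -17.609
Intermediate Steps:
Function('h')(a, k) = Add(4, Pow(k, 2), Mul(-7, a)) (Function('h')(a, k) = Add(Add(Mul(-7, a), Pow(k, 2)), 4) = Add(Add(Pow(k, 2), Mul(-7, a)), 4) = Add(4, Pow(k, 2), Mul(-7, a)))
Function('x')(C, j) = Pow(Add(5, C, j), 2) (Function('x')(C, j) = Pow(Add(5, Add(j, C)), 2) = Pow(Add(5, Add(C, j)), 2) = Pow(Add(5, C, j), 2))
Add(Mul(Mul(Function('h')(-2, 4), Pow(23, -1)), -18), Function('x')(-5, 3)) = Add(Mul(Mul(Add(4, Pow(4, 2), Mul(-7, -2)), Pow(23, -1)), -18), Pow(Add(5, -5, 3), 2)) = Add(Mul(Mul(Add(4, 16, 14), Rational(1, 23)), -18), Pow(3, 2)) = Add(Mul(Mul(34, Rational(1, 23)), -18), 9) = Add(Mul(Rational(34, 23), -18), 9) = Add(Rational(-612, 23), 9) = Rational(-405, 23)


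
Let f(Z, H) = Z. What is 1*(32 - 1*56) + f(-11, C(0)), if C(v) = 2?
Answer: -35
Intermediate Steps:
1*(32 - 1*56) + f(-11, C(0)) = 1*(32 - 1*56) - 11 = 1*(32 - 56) - 11 = 1*(-24) - 11 = -24 - 11 = -35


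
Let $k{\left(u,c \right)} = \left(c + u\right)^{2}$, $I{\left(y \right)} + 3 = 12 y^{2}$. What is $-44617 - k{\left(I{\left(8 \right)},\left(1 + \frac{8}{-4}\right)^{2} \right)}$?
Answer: $-631373$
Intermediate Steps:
$I{\left(y \right)} = -3 + 12 y^{2}$
$-44617 - k{\left(I{\left(8 \right)},\left(1 + \frac{8}{-4}\right)^{2} \right)} = -44617 - \left(\left(1 + \frac{8}{-4}\right)^{2} - \left(3 - 12 \cdot 8^{2}\right)\right)^{2} = -44617 - \left(\left(1 + 8 \left(- \frac{1}{4}\right)\right)^{2} + \left(-3 + 12 \cdot 64\right)\right)^{2} = -44617 - \left(\left(1 - 2\right)^{2} + \left(-3 + 768\right)\right)^{2} = -44617 - \left(\left(-1\right)^{2} + 765\right)^{2} = -44617 - \left(1 + 765\right)^{2} = -44617 - 766^{2} = -44617 - 586756 = -631373$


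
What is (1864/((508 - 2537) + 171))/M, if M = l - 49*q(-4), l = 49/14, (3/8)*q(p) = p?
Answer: -5592/2932853 ≈ -0.0019067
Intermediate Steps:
q(p) = 8*p/3
l = 7/2 (l = 49*(1/14) = 7/2 ≈ 3.5000)
M = 3157/6 (M = 7/2 - 392*(-4)/3 = 7/2 - 49*(-32/3) = 7/2 + 1568/3 = 3157/6 ≈ 526.17)
(1864/((508 - 2537) + 171))/M = (1864/((508 - 2537) + 171))/(3157/6) = (1864/(-2029 + 171))*(6/3157) = (1864/(-1858))*(6/3157) = (1864*(-1/1858))*(6/3157) = -932/929*6/3157 = -5592/2932853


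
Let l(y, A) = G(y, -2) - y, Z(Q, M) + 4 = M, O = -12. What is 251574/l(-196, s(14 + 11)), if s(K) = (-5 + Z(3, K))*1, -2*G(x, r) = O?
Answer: 125787/101 ≈ 1245.4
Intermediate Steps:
G(x, r) = 6 (G(x, r) = -½*(-12) = 6)
Z(Q, M) = -4 + M
s(K) = -9 + K (s(K) = (-5 + (-4 + K))*1 = (-9 + K)*1 = -9 + K)
l(y, A) = 6 - y
251574/l(-196, s(14 + 11)) = 251574/(6 - 1*(-196)) = 251574/(6 + 196) = 251574/202 = 251574*(1/202) = 125787/101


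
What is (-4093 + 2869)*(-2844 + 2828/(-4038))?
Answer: 2343327600/673 ≈ 3.4819e+6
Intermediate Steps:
(-4093 + 2869)*(-2844 + 2828/(-4038)) = -1224*(-2844 + 2828*(-1/4038)) = -1224*(-2844 - 1414/2019) = -1224*(-5743450/2019) = 2343327600/673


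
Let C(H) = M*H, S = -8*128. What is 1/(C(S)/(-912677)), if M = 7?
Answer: 912677/7168 ≈ 127.33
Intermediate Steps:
S = -1024
C(H) = 7*H
1/(C(S)/(-912677)) = 1/((7*(-1024))/(-912677)) = 1/(-7168*(-1/912677)) = 1/(7168/912677) = 912677/7168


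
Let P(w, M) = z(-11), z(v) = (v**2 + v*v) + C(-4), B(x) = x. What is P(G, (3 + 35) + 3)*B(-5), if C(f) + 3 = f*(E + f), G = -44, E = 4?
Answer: -1195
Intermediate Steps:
C(f) = -3 + f*(4 + f)
z(v) = -3 + 2*v**2 (z(v) = (v**2 + v*v) + (-3 + (-4)**2 + 4*(-4)) = (v**2 + v**2) + (-3 + 16 - 16) = 2*v**2 - 3 = -3 + 2*v**2)
P(w, M) = 239 (P(w, M) = -3 + 2*(-11)**2 = -3 + 2*121 = -3 + 242 = 239)
P(G, (3 + 35) + 3)*B(-5) = 239*(-5) = -1195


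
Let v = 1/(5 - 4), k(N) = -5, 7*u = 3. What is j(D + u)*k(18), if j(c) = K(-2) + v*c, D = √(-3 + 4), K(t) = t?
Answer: 20/7 ≈ 2.8571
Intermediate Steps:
u = 3/7 (u = (⅐)*3 = 3/7 ≈ 0.42857)
D = 1 (D = √1 = 1)
v = 1 (v = 1/1 = 1)
j(c) = -2 + c (j(c) = -2 + 1*c = -2 + c)
j(D + u)*k(18) = (-2 + (1 + 3/7))*(-5) = (-2 + 10/7)*(-5) = -4/7*(-5) = 20/7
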